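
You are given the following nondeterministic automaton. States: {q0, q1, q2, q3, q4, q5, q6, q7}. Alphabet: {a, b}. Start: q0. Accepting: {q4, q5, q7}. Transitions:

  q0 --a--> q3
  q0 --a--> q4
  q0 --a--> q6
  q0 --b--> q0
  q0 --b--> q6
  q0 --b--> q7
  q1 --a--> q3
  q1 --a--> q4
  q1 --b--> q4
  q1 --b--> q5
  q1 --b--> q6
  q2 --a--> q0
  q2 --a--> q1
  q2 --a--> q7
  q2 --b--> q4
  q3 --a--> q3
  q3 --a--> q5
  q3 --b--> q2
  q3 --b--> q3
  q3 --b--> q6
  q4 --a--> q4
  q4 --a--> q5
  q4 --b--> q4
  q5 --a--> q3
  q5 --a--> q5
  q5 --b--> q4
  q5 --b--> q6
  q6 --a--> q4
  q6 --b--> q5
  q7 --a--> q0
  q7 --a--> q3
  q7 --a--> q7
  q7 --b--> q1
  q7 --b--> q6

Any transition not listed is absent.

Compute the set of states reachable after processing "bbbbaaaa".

{q0, q3, q4, q5, q6, q7}

Start in {q0}.
Read 'b': q0→{q0, q6, q7}; now {q0, q6, q7}.
Read 'b': q0→{q0, q6, q7}, q6→{q5}, q7→{q1, q6}; now {q0, q1, q5, q6, q7}.
Read 'b': q0→{q0, q6, q7}, q1→{q4, q5, q6}, q5→{q4, q6}, q6→{q5}, q7→{q1, q6}; now {q0, q1, q4, q5, q6, q7}.
Read 'b': q0→{q0, q6, q7}, q1→{q4, q5, q6}, q4→{q4}, q5→{q4, q6}, q6→{q5}, q7→{q1, q6}; now {q0, q1, q4, q5, q6, q7}.
Read 'a': q0→{q3, q4, q6}, q1→{q3, q4}, q4→{q4, q5}, q5→{q3, q5}, q6→{q4}, q7→{q0, q3, q7}; now {q0, q3, q4, q5, q6, q7}.
Read 'a': q0→{q3, q4, q6}, q3→{q3, q5}, q4→{q4, q5}, q5→{q3, q5}, q6→{q4}, q7→{q0, q3, q7}; now {q0, q3, q4, q5, q6, q7}.
Read 'a': q0→{q3, q4, q6}, q3→{q3, q5}, q4→{q4, q5}, q5→{q3, q5}, q6→{q4}, q7→{q0, q3, q7}; now {q0, q3, q4, q5, q6, q7}.
Read 'a': q0→{q3, q4, q6}, q3→{q3, q5}, q4→{q4, q5}, q5→{q3, q5}, q6→{q4}, q7→{q0, q3, q7}; now {q0, q3, q4, q5, q6, q7}.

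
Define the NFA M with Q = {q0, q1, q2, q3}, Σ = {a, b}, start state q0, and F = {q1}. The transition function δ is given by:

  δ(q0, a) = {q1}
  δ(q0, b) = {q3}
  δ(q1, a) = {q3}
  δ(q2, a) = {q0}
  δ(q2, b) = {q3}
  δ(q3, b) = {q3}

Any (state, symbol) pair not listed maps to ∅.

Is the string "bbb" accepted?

No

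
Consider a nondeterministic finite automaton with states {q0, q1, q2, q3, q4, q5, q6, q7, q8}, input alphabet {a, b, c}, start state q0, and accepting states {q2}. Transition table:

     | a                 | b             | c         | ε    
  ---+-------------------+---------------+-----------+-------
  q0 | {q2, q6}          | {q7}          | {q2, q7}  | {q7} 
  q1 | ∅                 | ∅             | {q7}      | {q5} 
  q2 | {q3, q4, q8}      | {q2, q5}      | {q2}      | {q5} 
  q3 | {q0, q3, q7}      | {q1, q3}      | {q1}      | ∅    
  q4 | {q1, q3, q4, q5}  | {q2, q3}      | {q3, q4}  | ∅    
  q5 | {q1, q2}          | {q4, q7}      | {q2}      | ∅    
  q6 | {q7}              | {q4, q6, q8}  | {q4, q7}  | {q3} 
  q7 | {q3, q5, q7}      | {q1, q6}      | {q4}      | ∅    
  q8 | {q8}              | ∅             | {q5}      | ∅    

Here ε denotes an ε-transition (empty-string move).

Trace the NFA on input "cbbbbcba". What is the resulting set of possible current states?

Start: ε-closure({q0}) = {q0, q7}.
Read 'c': {q0, q7} → {q2, q4, q5, q7}.
Read 'b': {q2, q4, q5, q7} → {q1, q2, q3, q4, q5, q6, q7}.
Read 'b': {q1, q2, q3, q4, q5, q6, q7} → {q1, q2, q3, q4, q5, q6, q7, q8}.
Read 'b': {q1, q2, q3, q4, q5, q6, q7, q8} → {q1, q2, q3, q4, q5, q6, q7, q8}.
Read 'b': {q1, q2, q3, q4, q5, q6, q7, q8} → {q1, q2, q3, q4, q5, q6, q7, q8}.
Read 'c': {q1, q2, q3, q4, q5, q6, q7, q8} → {q1, q2, q3, q4, q5, q7}.
Read 'b': {q1, q2, q3, q4, q5, q7} → {q1, q2, q3, q4, q5, q6, q7}.
Read 'a': {q1, q2, q3, q4, q5, q6, q7} → {q0, q1, q2, q3, q4, q5, q7, q8}.

{q0, q1, q2, q3, q4, q5, q7, q8}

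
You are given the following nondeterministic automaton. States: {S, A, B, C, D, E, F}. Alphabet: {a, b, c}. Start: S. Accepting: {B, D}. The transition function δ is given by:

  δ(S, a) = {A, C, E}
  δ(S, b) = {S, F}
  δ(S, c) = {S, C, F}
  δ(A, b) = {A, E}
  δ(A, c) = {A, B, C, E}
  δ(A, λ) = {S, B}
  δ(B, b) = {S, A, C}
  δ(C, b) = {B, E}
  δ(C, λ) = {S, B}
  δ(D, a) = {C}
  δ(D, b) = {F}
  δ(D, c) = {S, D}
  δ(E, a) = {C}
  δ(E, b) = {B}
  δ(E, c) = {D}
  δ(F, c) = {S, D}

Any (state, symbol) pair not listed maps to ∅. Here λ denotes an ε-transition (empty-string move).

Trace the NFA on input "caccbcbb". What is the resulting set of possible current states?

{S, A, B, C, E, F}

Start in {S}.
Read 'c': {S} → {S, B, C, F}.
Read 'a': {S, B, C, F} → {S, A, B, C, E}.
Read 'c': {S, A, B, C, E} → {S, A, B, C, D, E, F}.
Read 'c': {S, A, B, C, D, E, F} → {S, A, B, C, D, E, F}.
Read 'b': {S, A, B, C, D, E, F} → {S, A, B, C, E, F}.
Read 'c': {S, A, B, C, E, F} → {S, A, B, C, D, E, F}.
Read 'b': {S, A, B, C, D, E, F} → {S, A, B, C, E, F}.
Read 'b': {S, A, B, C, E, F} → {S, A, B, C, E, F}.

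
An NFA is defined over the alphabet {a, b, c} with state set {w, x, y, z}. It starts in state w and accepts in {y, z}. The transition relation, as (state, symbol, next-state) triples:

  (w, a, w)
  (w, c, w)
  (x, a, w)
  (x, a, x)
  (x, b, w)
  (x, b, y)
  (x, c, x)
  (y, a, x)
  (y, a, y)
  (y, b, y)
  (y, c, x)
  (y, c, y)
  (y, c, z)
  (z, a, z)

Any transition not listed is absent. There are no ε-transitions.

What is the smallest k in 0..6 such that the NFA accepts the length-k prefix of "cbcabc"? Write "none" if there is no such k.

Start in {w}.
Read 'c': {w} → {w}.
Read 'b': {w} → ∅.
The set is empty and remains empty for the remaining 4 symbols.
No reachable set along the way intersects F.

none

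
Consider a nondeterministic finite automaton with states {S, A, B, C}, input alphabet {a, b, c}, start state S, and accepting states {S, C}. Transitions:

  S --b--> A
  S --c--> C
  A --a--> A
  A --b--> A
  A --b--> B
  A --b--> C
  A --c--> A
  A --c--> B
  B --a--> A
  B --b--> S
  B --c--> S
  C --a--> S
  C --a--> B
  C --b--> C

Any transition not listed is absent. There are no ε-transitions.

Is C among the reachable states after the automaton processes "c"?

Start in {S}.
Read 'c': S→{C}; now {C}.
State C is in {C}.

Yes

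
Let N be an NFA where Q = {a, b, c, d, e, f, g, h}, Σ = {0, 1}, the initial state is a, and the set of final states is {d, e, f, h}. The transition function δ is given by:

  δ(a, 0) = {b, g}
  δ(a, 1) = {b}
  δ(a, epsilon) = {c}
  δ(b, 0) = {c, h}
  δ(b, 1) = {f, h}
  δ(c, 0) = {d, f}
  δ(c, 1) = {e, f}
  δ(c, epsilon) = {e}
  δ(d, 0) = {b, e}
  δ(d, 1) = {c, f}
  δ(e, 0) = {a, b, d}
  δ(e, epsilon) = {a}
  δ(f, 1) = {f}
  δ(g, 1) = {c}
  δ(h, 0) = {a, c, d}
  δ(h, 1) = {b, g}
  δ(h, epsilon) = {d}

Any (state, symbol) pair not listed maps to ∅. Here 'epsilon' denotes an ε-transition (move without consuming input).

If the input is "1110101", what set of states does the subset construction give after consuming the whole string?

Start: ε-closure({a}) = {a, c, e}.
Read '1': a→{b}, c→{e, f}, e→∅; union {b, e, f}; ε-closure = {a, b, c, e, f}.
Read '1': a→{b}, b→{f, h}, c→{e, f}, e→∅, f→{f}; union {b, e, f, h}; ε-closure = {a, b, c, d, e, f, h}.
Read '1': a→{b}, b→{f, h}, c→{e, f}, d→{c, f}, e→∅, f→{f}, h→{b, g}; union {b, c, e, f, g, h}; ε-closure = {a, b, c, d, e, f, g, h}.
Read '0': a→{b, g}, b→{c, h}, c→{d, f}, d→{b, e}, e→{a, b, d}, f→∅, g→∅, h→{a, c, d}; now {a, b, c, d, e, f, g, h}.
Read '1': a→{b}, b→{f, h}, c→{e, f}, d→{c, f}, e→∅, f→{f}, g→{c}, h→{b, g}; union {b, c, e, f, g, h}; ε-closure = {a, b, c, d, e, f, g, h}.
Read '0': a→{b, g}, b→{c, h}, c→{d, f}, d→{b, e}, e→{a, b, d}, f→∅, g→∅, h→{a, c, d}; now {a, b, c, d, e, f, g, h}.
Read '1': a→{b}, b→{f, h}, c→{e, f}, d→{c, f}, e→∅, f→{f}, g→{c}, h→{b, g}; union {b, c, e, f, g, h}; ε-closure = {a, b, c, d, e, f, g, h}.

{a, b, c, d, e, f, g, h}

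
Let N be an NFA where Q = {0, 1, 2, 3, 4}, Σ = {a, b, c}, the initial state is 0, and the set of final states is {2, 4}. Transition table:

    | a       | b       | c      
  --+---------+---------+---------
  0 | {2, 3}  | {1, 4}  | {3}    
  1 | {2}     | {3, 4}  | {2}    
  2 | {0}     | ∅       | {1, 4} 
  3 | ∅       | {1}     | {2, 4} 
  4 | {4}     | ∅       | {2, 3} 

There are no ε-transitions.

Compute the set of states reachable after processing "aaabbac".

Start in {0}.
Read 'a': 0→{2, 3}; now {2, 3}.
Read 'a': 2→{0}, 3→∅; now {0}.
Read 'a': 0→{2, 3}; now {2, 3}.
Read 'b': 2→∅, 3→{1}; now {1}.
Read 'b': 1→{3, 4}; now {3, 4}.
Read 'a': 3→∅, 4→{4}; now {4}.
Read 'c': 4→{2, 3}; now {2, 3}.

{2, 3}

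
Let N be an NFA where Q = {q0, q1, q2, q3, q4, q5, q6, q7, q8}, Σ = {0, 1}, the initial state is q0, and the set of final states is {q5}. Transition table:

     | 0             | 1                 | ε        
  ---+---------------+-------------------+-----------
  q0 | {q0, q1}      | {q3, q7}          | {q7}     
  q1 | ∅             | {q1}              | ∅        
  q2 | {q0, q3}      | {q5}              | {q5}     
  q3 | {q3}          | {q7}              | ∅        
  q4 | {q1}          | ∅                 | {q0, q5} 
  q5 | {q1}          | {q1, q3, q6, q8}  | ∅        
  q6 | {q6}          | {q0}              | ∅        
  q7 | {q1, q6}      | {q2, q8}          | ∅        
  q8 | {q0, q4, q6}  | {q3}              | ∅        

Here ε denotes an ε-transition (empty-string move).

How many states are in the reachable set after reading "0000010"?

Start: ε-closure({q0}) = {q0, q7}.
Read '0': {q0, q7} → {q0, q1, q6, q7}.
Read '0': {q0, q1, q6, q7} → {q0, q1, q6, q7}.
Read '0': {q0, q1, q6, q7} → {q0, q1, q6, q7}.
Read '0': {q0, q1, q6, q7} → {q0, q1, q6, q7}.
Read '0': {q0, q1, q6, q7} → {q0, q1, q6, q7}.
Read '1': {q0, q1, q6, q7} → {q0, q1, q2, q3, q5, q7, q8}.
Read '0': {q0, q1, q2, q3, q5, q7, q8} → {q0, q1, q3, q4, q5, q6, q7}.
That set has 7 states.

7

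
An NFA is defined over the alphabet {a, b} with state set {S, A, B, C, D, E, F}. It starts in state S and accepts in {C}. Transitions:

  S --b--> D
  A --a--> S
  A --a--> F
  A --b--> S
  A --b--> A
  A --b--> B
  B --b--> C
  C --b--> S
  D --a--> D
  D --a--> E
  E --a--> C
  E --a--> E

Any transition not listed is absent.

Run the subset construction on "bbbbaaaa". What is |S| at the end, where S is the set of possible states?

Start in {S}.
Read 'b': S→{D}; now {D}.
Read 'b': D→∅; now ∅.
The set is empty and remains empty for the remaining 6 symbols.
That set has 0 states.

0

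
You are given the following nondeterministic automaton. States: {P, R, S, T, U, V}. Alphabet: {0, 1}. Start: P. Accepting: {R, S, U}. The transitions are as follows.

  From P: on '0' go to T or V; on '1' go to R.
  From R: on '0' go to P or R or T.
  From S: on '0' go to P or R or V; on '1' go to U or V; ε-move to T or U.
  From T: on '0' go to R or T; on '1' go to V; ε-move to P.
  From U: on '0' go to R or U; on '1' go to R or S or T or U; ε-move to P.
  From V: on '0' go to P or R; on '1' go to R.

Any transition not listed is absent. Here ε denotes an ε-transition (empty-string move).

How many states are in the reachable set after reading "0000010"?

3

Start in {P}.
Read '0': {P} → {P, T, V}.
Read '0': {P, T, V} → {P, R, T, V}.
Read '0': {P, R, T, V} → {P, R, T, V}.
Read '0': {P, R, T, V} → {P, R, T, V}.
Read '0': {P, R, T, V} → {P, R, T, V}.
Read '1': {P, R, T, V} → {R, V}.
Read '0': {R, V} → {P, R, T}.
That set has 3 states.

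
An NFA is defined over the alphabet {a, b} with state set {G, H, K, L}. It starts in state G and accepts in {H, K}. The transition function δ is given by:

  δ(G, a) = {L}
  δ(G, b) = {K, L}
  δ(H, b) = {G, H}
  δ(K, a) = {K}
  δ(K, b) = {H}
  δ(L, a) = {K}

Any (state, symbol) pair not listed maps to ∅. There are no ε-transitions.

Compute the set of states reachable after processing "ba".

Start in {G}.
Read 'b': {G} → {K, L}.
Read 'a': {K, L} → {K}.

{K}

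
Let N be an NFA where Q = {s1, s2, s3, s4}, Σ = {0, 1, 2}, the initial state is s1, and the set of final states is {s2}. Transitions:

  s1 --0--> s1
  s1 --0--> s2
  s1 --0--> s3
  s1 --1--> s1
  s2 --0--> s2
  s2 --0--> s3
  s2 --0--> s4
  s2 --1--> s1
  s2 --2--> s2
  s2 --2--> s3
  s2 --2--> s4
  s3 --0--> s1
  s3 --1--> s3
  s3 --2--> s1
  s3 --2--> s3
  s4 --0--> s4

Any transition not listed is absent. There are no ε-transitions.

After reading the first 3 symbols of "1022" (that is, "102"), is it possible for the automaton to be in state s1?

Yes

Start in {s1}.
Read '1': {s1} → {s1}.
Read '0': {s1} → {s1, s2, s3}.
Read '2': {s1, s2, s3} → {s1, s2, s3, s4}.
State s1 is in {s1, s2, s3, s4}.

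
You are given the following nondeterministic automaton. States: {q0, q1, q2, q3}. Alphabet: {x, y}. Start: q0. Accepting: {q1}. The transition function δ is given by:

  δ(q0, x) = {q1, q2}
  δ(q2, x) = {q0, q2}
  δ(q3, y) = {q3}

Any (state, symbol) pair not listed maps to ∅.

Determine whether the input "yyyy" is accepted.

No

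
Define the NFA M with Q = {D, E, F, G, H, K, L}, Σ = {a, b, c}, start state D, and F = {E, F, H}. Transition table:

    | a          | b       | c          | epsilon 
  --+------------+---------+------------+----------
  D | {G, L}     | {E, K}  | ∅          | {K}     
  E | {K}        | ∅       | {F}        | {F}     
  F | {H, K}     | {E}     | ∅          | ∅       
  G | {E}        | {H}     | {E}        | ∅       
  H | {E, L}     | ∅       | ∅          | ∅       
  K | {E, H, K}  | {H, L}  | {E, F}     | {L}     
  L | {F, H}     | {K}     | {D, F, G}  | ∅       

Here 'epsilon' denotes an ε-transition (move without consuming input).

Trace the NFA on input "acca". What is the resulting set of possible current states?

{E, F, G, H, K, L}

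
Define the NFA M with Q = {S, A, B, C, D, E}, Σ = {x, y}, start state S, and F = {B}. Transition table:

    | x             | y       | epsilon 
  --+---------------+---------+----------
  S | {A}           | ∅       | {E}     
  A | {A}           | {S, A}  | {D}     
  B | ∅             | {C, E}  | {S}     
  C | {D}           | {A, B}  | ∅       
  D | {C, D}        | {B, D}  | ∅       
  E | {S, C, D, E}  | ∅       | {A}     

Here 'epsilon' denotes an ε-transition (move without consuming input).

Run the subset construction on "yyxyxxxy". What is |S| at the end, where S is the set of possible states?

5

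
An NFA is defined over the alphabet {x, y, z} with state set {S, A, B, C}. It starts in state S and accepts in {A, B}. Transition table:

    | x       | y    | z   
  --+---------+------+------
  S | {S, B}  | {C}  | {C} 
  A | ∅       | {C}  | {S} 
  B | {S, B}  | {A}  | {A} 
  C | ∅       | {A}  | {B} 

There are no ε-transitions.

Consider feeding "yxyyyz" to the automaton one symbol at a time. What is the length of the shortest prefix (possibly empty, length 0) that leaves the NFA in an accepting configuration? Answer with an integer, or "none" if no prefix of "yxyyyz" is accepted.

Start in {S}.
Read 'y': S→{C}; now {C}.
Read 'x': C→∅; now ∅.
The set is empty and remains empty for the remaining 4 symbols.
No reachable set along the way intersects F.

none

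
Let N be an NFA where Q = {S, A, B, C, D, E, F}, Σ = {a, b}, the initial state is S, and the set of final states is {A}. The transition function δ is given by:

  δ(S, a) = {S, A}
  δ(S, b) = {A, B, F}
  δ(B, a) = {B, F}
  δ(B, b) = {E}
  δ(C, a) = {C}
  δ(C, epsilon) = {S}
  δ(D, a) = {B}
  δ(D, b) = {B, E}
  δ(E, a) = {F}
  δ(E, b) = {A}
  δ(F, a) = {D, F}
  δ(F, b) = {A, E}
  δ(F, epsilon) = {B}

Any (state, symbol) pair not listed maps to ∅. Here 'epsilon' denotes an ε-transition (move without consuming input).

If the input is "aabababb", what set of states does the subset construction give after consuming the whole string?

Start in {S}.
Read 'a': {S} → {S, A}.
Read 'a': {S, A} → {S, A}.
Read 'b': {S, A} → {A, B, F}.
Read 'a': {A, B, F} → {B, D, F}.
Read 'b': {B, D, F} → {A, B, E}.
Read 'a': {A, B, E} → {B, F}.
Read 'b': {B, F} → {A, E}.
Read 'b': {A, E} → {A}.

{A}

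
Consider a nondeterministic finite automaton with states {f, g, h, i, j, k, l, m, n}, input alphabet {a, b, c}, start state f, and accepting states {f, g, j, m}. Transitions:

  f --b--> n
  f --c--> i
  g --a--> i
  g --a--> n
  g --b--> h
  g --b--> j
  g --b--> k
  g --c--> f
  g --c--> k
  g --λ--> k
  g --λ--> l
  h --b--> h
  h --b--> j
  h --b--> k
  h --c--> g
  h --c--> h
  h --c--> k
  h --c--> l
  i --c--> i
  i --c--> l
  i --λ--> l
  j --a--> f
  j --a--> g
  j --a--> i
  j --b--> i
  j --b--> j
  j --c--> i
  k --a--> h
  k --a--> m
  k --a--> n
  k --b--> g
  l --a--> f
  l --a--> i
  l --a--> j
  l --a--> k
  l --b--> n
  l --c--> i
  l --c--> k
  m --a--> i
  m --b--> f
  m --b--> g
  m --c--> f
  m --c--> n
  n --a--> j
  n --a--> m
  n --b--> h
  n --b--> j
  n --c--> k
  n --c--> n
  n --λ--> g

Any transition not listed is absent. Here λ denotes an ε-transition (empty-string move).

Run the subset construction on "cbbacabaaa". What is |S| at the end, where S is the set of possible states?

9

Start in {f}.
Read 'c': f→{i}; union {i}; ε-closure = {i, l}.
Read 'b': i→∅, l→{n}; union {n}; ε-closure = {g, k, l, n}.
Read 'b': g→{h, j, k}, k→{g}, l→{n}, n→{h, j}; union {g, h, j, k, n}; ε-closure = {g, h, j, k, l, n}.
Read 'a': g→{i, n}, h→∅, j→{f, g, i}, k→{h, m, n}, l→{f, i, j, k}, n→{j, m}; union {f, g, h, i, j, k, m, n}; ε-closure = {f, g, h, i, j, k, l, m, n}.
Read 'c': f→{i}, g→{f, k}, h→{g, h, k, l}, i→{i, l}, j→{i}, k→∅, l→{i, k}, m→{f, n}, n→{k, n}; now {f, g, h, i, k, l, n}.
Read 'a': f→∅, g→{i, n}, h→∅, i→∅, k→{h, m, n}, l→{f, i, j, k}, n→{j, m}; union {f, h, i, j, k, m, n}; ε-closure = {f, g, h, i, j, k, l, m, n}.
Read 'b': f→{n}, g→{h, j, k}, h→{h, j, k}, i→∅, j→{i, j}, k→{g}, l→{n}, m→{f, g}, n→{h, j}; union {f, g, h, i, j, k, n}; ε-closure = {f, g, h, i, j, k, l, n}.
Read 'a': f→∅, g→{i, n}, h→∅, i→∅, j→{f, g, i}, k→{h, m, n}, l→{f, i, j, k}, n→{j, m}; union {f, g, h, i, j, k, m, n}; ε-closure = {f, g, h, i, j, k, l, m, n}.
Read 'a': f→∅, g→{i, n}, h→∅, i→∅, j→{f, g, i}, k→{h, m, n}, l→{f, i, j, k}, m→{i}, n→{j, m}; union {f, g, h, i, j, k, m, n}; ε-closure = {f, g, h, i, j, k, l, m, n}.
Read 'a': f→∅, g→{i, n}, h→∅, i→∅, j→{f, g, i}, k→{h, m, n}, l→{f, i, j, k}, m→{i}, n→{j, m}; union {f, g, h, i, j, k, m, n}; ε-closure = {f, g, h, i, j, k, l, m, n}.
That set has 9 states.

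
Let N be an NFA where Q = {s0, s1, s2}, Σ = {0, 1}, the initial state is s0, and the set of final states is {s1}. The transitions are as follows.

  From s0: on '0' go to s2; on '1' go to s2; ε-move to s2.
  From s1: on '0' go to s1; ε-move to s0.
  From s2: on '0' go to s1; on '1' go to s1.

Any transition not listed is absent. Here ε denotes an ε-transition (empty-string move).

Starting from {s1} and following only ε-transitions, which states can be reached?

Begin with {s1}.
ε-move s1 → s0; add s0.
ε-move s0 → s2; add s2.

{s0, s1, s2}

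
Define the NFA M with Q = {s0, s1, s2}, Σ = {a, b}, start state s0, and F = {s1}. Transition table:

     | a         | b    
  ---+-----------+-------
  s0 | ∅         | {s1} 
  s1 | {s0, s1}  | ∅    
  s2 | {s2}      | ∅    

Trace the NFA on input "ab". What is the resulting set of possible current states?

Start in {s0}.
Read 'a': {s0} → ∅.
The set is empty and remains empty for the remaining 1 symbol.

∅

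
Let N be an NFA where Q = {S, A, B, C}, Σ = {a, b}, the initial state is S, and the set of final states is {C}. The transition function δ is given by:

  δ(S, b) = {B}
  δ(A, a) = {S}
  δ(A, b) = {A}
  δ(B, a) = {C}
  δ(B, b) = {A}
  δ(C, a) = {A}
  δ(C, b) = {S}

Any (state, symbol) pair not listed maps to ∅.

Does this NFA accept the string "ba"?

Start in {S}.
Read 'b': S→{B}; now {B}.
Read 'a': B→{C}; now {C}.
The final set {C} contains the accepting state C.

Yes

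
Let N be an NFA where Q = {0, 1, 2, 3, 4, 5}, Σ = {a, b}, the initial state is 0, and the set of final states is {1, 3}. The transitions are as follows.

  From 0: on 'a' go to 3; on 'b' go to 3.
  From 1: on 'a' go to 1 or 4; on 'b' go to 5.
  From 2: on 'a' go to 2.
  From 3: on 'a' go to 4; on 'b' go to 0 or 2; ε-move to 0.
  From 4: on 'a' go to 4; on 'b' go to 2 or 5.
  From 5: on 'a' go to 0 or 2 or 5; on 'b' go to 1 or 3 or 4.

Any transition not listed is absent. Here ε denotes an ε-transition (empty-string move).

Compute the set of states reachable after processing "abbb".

Start in {0}.
Read 'a': {0} → {0, 3}.
Read 'b': {0, 3} → {0, 2, 3}.
Read 'b': {0, 2, 3} → {0, 2, 3}.
Read 'b': {0, 2, 3} → {0, 2, 3}.

{0, 2, 3}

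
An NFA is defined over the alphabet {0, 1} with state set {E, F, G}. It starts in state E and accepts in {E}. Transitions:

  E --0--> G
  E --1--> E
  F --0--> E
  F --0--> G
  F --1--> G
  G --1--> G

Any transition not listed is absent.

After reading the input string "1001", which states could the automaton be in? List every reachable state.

∅

Start in {E}.
Read '1': E→{E}; now {E}.
Read '0': E→{G}; now {G}.
Read '0': G→∅; now ∅.
The set is empty and remains empty for the remaining 1 symbol.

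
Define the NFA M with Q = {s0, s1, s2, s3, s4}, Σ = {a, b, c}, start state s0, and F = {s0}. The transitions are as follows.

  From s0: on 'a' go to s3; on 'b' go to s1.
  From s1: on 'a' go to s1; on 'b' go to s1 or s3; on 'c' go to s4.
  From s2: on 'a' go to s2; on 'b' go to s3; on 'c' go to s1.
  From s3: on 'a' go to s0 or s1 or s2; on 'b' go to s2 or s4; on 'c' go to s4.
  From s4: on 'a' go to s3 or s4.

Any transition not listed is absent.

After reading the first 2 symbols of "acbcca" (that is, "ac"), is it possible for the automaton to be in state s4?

Start in {s0}.
Read 'a': {s0} → {s3}.
Read 'c': {s3} → {s4}.
State s4 is in {s4}.

Yes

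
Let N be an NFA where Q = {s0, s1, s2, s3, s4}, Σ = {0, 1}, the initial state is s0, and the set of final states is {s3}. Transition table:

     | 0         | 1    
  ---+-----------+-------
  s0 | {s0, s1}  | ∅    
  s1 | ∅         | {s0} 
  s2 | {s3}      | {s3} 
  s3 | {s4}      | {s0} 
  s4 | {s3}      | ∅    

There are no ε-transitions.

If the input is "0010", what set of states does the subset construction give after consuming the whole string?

{s0, s1}

Start in {s0}.
Read '0': {s0} → {s0, s1}.
Read '0': {s0, s1} → {s0, s1}.
Read '1': {s0, s1} → {s0}.
Read '0': {s0} → {s0, s1}.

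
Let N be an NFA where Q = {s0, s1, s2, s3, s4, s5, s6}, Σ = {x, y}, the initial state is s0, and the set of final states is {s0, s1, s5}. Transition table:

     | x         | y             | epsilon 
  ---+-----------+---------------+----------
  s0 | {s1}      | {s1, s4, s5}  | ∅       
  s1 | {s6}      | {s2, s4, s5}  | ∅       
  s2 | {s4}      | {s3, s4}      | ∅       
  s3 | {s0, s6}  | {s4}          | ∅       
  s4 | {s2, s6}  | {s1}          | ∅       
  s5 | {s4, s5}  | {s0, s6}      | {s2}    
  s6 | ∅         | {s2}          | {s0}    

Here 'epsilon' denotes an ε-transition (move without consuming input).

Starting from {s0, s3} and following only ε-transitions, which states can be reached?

{s0, s3}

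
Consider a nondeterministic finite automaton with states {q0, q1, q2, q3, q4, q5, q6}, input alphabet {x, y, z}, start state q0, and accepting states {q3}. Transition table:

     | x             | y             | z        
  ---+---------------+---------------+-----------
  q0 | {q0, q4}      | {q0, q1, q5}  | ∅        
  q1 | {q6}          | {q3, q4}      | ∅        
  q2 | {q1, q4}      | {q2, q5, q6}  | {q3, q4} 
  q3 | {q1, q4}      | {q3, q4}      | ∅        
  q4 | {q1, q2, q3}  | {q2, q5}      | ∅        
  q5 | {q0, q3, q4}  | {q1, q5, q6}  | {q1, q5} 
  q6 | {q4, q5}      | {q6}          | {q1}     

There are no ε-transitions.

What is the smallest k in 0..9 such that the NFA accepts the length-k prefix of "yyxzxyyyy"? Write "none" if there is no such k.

Start in {q0}.
Read 'y': q0→{q0, q1, q5}; now {q0, q1, q5}.
Read 'y': q0→{q0, q1, q5}, q1→{q3, q4}, q5→{q1, q5, q6}; now {q0, q1, q3, q4, q5, q6}.
None of the earlier sets intersect F, but {q0, q1, q3, q4, q5, q6} does.

2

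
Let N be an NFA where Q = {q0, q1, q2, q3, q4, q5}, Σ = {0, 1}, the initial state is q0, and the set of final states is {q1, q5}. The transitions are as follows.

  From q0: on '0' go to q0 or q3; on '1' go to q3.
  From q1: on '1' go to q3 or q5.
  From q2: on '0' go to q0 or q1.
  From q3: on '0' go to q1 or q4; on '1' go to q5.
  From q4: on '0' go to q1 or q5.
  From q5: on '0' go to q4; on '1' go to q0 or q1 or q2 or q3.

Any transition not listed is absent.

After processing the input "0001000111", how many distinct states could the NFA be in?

5

Start in {q0}.
Read '0': {q0} → {q0, q3}.
Read '0': {q0, q3} → {q0, q1, q3, q4}.
Read '0': {q0, q1, q3, q4} → {q0, q1, q3, q4, q5}.
Read '1': {q0, q1, q3, q4, q5} → {q0, q1, q2, q3, q5}.
Read '0': {q0, q1, q2, q3, q5} → {q0, q1, q3, q4}.
Read '0': {q0, q1, q3, q4} → {q0, q1, q3, q4, q5}.
Read '0': {q0, q1, q3, q4, q5} → {q0, q1, q3, q4, q5}.
Read '1': {q0, q1, q3, q4, q5} → {q0, q1, q2, q3, q5}.
Read '1': {q0, q1, q2, q3, q5} → {q0, q1, q2, q3, q5}.
Read '1': {q0, q1, q2, q3, q5} → {q0, q1, q2, q3, q5}.
That set has 5 states.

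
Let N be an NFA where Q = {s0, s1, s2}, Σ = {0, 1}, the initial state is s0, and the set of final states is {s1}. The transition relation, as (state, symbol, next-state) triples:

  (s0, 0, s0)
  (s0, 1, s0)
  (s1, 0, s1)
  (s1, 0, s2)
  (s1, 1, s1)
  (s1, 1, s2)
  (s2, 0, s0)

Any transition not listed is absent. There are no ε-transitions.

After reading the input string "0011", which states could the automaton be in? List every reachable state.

Start in {s0}.
Read '0': s0→{s0}; now {s0}.
Read '0': s0→{s0}; now {s0}.
Read '1': s0→{s0}; now {s0}.
Read '1': s0→{s0}; now {s0}.

{s0}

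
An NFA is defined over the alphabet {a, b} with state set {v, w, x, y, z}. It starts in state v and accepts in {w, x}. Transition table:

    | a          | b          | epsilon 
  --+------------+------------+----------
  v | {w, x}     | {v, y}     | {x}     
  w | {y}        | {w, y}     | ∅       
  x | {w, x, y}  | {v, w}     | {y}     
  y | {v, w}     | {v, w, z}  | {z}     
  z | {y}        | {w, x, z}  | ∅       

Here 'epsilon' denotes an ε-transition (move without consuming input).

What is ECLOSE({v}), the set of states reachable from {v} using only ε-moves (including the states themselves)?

{v, x, y, z}

Begin with {v}.
ε-move v → x; add x.
ε-move x → y; add y.
ε-move y → z; add z.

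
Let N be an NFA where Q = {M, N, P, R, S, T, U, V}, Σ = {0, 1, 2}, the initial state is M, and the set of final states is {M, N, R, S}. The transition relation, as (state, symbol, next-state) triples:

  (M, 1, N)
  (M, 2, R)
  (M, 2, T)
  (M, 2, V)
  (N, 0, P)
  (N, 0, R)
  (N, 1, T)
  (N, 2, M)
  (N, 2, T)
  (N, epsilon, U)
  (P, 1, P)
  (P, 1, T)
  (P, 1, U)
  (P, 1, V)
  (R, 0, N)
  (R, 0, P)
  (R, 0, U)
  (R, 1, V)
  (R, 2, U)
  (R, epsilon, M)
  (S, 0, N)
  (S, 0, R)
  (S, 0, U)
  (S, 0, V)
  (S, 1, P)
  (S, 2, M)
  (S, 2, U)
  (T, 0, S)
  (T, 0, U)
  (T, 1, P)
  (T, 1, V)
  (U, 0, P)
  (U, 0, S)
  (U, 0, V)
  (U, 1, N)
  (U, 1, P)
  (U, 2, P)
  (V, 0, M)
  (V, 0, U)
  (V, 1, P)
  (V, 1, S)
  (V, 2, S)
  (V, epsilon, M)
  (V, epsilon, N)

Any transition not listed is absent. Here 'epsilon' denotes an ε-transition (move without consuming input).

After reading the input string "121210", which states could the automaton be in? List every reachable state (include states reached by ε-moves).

Start in {M}.
Read '1': {M} → {N, U}.
Read '2': {N, U} → {M, P, T}.
Read '1': {M, P, T} → {M, N, P, T, U, V}.
Read '2': {M, N, P, T, U, V} → {M, N, P, R, S, T, U, V}.
Read '1': {M, N, P, R, S, T, U, V} → {M, N, P, S, T, U, V}.
Read '0': {M, N, P, S, T, U, V} → {M, N, P, R, S, U, V}.

{M, N, P, R, S, U, V}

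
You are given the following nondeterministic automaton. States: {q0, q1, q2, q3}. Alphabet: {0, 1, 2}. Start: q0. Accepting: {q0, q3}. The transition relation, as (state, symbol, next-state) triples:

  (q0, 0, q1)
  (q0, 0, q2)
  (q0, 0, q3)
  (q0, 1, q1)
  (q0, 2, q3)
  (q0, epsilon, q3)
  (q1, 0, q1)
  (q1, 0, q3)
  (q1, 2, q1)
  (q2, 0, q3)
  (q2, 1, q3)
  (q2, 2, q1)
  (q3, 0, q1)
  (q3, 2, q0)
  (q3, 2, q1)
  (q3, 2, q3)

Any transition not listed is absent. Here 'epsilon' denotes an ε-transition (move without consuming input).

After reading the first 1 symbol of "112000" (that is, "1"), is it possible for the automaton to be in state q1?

Start: ε-closure({q0}) = {q0, q3}.
Read '1': {q0, q3} → {q1}.
State q1 is in {q1}.

Yes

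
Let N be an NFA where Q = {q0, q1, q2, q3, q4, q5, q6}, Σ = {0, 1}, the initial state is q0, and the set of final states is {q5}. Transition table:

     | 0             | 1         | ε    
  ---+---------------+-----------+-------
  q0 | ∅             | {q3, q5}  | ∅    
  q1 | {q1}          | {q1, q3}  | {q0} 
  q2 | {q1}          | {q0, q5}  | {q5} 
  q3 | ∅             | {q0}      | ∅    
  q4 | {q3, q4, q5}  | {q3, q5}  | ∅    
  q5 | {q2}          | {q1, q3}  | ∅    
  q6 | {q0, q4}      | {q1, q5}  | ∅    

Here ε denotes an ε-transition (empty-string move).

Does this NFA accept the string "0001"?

No

Start in {q0}.
Read '0': {q0} → ∅.
The set is empty and remains empty for the remaining 3 symbols.
The final set ∅ contains no accepting state.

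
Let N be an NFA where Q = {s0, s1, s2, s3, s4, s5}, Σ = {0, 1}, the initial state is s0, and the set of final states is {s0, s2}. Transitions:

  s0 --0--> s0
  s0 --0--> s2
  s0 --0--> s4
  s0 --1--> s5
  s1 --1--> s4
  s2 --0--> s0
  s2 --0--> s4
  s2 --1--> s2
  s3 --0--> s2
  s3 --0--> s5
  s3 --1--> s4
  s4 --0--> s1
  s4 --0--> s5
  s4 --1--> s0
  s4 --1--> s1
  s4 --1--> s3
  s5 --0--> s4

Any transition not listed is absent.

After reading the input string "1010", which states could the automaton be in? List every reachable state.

Start in {s0}.
Read '1': {s0} → {s5}.
Read '0': {s5} → {s4}.
Read '1': {s4} → {s0, s1, s3}.
Read '0': {s0, s1, s3} → {s0, s2, s4, s5}.

{s0, s2, s4, s5}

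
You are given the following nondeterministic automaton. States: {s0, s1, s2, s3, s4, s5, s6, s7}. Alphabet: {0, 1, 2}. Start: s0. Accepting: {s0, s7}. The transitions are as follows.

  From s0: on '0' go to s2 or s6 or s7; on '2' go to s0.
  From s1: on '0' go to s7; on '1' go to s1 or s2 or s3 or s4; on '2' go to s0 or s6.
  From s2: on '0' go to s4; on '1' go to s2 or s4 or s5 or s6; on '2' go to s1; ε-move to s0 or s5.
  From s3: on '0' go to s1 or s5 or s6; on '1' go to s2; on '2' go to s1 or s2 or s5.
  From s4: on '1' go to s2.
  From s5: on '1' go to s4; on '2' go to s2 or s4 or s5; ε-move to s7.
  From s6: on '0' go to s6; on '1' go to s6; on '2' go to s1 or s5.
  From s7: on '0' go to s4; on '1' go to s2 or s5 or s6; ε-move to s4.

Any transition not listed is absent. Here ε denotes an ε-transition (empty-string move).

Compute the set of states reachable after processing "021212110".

{s0, s1, s2, s4, s5, s6, s7}

Start in {s0}.
Read '0': s0→{s2, s6, s7}; union {s2, s6, s7}; ε-closure = {s0, s2, s4, s5, s6, s7}.
Read '2': s0→{s0}, s2→{s1}, s4→∅, s5→{s2, s4, s5}, s6→{s1, s5}, s7→∅; union {s0, s1, s2, s4, s5}; ε-closure = {s0, s1, s2, s4, s5, s7}.
Read '1': s0→∅, s1→{s1, s2, s3, s4}, s2→{s2, s4, s5, s6}, s4→{s2}, s5→{s4}, s7→{s2, s5, s6}; union {s1, s2, s3, s4, s5, s6}; ε-closure = {s0, s1, s2, s3, s4, s5, s6, s7}.
Read '2': s0→{s0}, s1→{s0, s6}, s2→{s1}, s3→{s1, s2, s5}, s4→∅, s5→{s2, s4, s5}, s6→{s1, s5}, s7→∅; union {s0, s1, s2, s4, s5, s6}; ε-closure = {s0, s1, s2, s4, s5, s6, s7}.
Read '1': s0→∅, s1→{s1, s2, s3, s4}, s2→{s2, s4, s5, s6}, s4→{s2}, s5→{s4}, s6→{s6}, s7→{s2, s5, s6}; union {s1, s2, s3, s4, s5, s6}; ε-closure = {s0, s1, s2, s3, s4, s5, s6, s7}.
Read '2': s0→{s0}, s1→{s0, s6}, s2→{s1}, s3→{s1, s2, s5}, s4→∅, s5→{s2, s4, s5}, s6→{s1, s5}, s7→∅; union {s0, s1, s2, s4, s5, s6}; ε-closure = {s0, s1, s2, s4, s5, s6, s7}.
Read '1': s0→∅, s1→{s1, s2, s3, s4}, s2→{s2, s4, s5, s6}, s4→{s2}, s5→{s4}, s6→{s6}, s7→{s2, s5, s6}; union {s1, s2, s3, s4, s5, s6}; ε-closure = {s0, s1, s2, s3, s4, s5, s6, s7}.
Read '1': s0→∅, s1→{s1, s2, s3, s4}, s2→{s2, s4, s5, s6}, s3→{s2}, s4→{s2}, s5→{s4}, s6→{s6}, s7→{s2, s5, s6}; union {s1, s2, s3, s4, s5, s6}; ε-closure = {s0, s1, s2, s3, s4, s5, s6, s7}.
Read '0': s0→{s2, s6, s7}, s1→{s7}, s2→{s4}, s3→{s1, s5, s6}, s4→∅, s5→∅, s6→{s6}, s7→{s4}; union {s1, s2, s4, s5, s6, s7}; ε-closure = {s0, s1, s2, s4, s5, s6, s7}.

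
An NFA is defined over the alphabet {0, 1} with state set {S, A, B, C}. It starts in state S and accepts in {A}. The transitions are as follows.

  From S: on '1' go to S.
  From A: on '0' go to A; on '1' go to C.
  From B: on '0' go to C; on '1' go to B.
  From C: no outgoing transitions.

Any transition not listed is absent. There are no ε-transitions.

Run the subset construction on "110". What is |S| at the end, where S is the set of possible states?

0

Start in {S}.
Read '1': S→{S}; now {S}.
Read '1': S→{S}; now {S}.
Read '0': S→∅; now ∅.
That set has 0 states.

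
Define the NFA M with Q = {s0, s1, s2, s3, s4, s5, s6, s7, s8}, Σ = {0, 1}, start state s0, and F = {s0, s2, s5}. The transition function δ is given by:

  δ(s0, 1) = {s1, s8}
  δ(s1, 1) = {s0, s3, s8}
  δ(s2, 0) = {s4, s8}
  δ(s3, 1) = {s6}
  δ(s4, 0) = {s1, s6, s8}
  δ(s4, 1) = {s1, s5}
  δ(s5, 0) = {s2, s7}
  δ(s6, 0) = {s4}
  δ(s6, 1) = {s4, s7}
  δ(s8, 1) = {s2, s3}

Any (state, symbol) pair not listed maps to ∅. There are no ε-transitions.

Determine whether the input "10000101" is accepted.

No

Start in {s0}.
Read '1': s0→{s1, s8}; now {s1, s8}.
Read '0': s1→∅, s8→∅; now ∅.
The set is empty and remains empty for the remaining 6 symbols.
The final set ∅ contains no accepting state.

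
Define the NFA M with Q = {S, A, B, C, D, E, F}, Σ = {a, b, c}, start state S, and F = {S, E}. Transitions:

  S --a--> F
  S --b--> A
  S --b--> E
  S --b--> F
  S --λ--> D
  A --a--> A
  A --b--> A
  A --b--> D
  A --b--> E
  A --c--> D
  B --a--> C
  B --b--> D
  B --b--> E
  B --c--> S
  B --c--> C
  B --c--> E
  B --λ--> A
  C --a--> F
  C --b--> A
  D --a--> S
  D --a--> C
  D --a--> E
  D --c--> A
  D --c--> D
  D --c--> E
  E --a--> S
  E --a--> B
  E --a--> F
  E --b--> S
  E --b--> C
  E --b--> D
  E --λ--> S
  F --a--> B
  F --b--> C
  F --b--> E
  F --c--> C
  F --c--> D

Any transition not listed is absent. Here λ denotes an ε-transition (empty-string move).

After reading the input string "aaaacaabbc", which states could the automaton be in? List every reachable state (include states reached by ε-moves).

Start: ε-closure({S}) = {S, D}.
Read 'a': S→{F}, D→{S, C, E}; union {S, C, E, F}; ε-closure = {S, C, D, E, F}.
Read 'a': S→{F}, C→{F}, D→{S, C, E}, E→{S, B, F}, F→{B}; union {S, B, C, E, F}; ε-closure = {S, A, B, C, D, E, F}.
Read 'a': S→{F}, A→{A}, B→{C}, C→{F}, D→{S, C, E}, E→{S, B, F}, F→{B}; union {S, A, B, C, E, F}; ε-closure = {S, A, B, C, D, E, F}.
Read 'a': S→{F}, A→{A}, B→{C}, C→{F}, D→{S, C, E}, E→{S, B, F}, F→{B}; union {S, A, B, C, E, F}; ε-closure = {S, A, B, C, D, E, F}.
Read 'c': S→∅, A→{D}, B→{S, C, E}, C→∅, D→{A, D, E}, E→∅, F→{C, D}; now {S, A, C, D, E}.
Read 'a': S→{F}, A→{A}, C→{F}, D→{S, C, E}, E→{S, B, F}; union {S, A, B, C, E, F}; ε-closure = {S, A, B, C, D, E, F}.
Read 'a': S→{F}, A→{A}, B→{C}, C→{F}, D→{S, C, E}, E→{S, B, F}, F→{B}; union {S, A, B, C, E, F}; ε-closure = {S, A, B, C, D, E, F}.
Read 'b': S→{A, E, F}, A→{A, D, E}, B→{D, E}, C→{A}, D→∅, E→{S, C, D}, F→{C, E}; now {S, A, C, D, E, F}.
Read 'b': S→{A, E, F}, A→{A, D, E}, C→{A}, D→∅, E→{S, C, D}, F→{C, E}; now {S, A, C, D, E, F}.
Read 'c': S→∅, A→{D}, C→∅, D→{A, D, E}, E→∅, F→{C, D}; union {A, C, D, E}; ε-closure = {S, A, C, D, E}.

{S, A, C, D, E}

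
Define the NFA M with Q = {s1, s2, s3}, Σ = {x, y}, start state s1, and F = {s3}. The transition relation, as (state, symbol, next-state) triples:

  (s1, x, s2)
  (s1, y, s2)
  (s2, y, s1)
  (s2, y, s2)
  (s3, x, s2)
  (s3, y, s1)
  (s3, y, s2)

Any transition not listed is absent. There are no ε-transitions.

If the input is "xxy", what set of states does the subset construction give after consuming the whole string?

∅

Start in {s1}.
Read 'x': {s1} → {s2}.
Read 'x': {s2} → ∅.
The set is empty and remains empty for the remaining 1 symbol.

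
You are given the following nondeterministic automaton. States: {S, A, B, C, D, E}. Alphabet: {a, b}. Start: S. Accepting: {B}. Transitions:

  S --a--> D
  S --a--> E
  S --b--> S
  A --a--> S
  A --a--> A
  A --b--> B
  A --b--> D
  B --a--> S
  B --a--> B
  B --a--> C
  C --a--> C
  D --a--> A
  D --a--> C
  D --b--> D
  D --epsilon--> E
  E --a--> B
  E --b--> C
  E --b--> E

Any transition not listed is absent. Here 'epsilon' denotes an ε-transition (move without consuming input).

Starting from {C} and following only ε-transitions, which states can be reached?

{C}

Begin with {C}.
No ε-moves leave this set, so the closure equals the set itself.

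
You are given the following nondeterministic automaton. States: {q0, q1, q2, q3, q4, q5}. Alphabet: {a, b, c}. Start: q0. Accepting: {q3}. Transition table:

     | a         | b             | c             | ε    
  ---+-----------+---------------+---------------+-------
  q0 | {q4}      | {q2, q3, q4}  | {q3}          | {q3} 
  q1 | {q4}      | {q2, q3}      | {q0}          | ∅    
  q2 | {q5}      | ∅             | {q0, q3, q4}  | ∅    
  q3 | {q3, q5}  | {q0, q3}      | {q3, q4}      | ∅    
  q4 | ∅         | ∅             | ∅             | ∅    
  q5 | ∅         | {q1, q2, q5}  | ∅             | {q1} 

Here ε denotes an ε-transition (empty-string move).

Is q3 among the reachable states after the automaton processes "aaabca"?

Yes

Start: ε-closure({q0}) = {q0, q3}.
Read 'a': q0→{q4}, q3→{q3, q5}; union {q3, q4, q5}; ε-closure = {q1, q3, q4, q5}.
Read 'a': q1→{q4}, q3→{q3, q5}, q4→∅, q5→∅; union {q3, q4, q5}; ε-closure = {q1, q3, q4, q5}.
Read 'a': q1→{q4}, q3→{q3, q5}, q4→∅, q5→∅; union {q3, q4, q5}; ε-closure = {q1, q3, q4, q5}.
Read 'b': q1→{q2, q3}, q3→{q0, q3}, q4→∅, q5→{q1, q2, q5}; now {q0, q1, q2, q3, q5}.
Read 'c': q0→{q3}, q1→{q0}, q2→{q0, q3, q4}, q3→{q3, q4}, q5→∅; now {q0, q3, q4}.
Read 'a': q0→{q4}, q3→{q3, q5}, q4→∅; union {q3, q4, q5}; ε-closure = {q1, q3, q4, q5}.
State q3 is in {q1, q3, q4, q5}.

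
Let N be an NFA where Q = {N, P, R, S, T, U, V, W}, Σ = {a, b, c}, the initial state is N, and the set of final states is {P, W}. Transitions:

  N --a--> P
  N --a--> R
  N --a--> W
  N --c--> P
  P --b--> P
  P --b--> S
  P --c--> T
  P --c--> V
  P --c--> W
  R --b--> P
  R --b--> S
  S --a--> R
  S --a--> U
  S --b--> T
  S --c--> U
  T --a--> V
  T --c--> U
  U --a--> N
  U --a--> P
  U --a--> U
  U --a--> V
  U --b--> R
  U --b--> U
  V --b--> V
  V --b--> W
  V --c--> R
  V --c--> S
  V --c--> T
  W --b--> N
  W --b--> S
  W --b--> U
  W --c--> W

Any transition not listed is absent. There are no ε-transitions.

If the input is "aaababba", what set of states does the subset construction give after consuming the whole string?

Start in {N}.
Read 'a': {N} → {P, R, W}.
Read 'a': {P, R, W} → ∅.
The set is empty and remains empty for the remaining 6 symbols.

∅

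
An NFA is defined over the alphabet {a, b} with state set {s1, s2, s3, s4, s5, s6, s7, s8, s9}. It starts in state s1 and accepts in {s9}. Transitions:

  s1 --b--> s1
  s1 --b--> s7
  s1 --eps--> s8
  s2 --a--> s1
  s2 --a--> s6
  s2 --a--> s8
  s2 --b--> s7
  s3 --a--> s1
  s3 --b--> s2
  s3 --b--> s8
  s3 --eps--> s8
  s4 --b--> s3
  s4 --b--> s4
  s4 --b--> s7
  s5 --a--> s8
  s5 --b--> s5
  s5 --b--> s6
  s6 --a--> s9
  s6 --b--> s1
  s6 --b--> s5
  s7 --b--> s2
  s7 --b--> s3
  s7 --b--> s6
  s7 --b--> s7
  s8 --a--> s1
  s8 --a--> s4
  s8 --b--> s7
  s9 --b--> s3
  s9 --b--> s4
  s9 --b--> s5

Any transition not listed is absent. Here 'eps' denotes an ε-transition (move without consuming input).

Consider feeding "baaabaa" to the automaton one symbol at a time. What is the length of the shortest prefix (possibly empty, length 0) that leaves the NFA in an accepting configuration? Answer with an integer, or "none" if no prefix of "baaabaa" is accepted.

Start: ε-closure({s1}) = {s1, s8}.
Read 'b': s1→{s1, s7}, s8→{s7}; union {s1, s7}; ε-closure = {s1, s7, s8}.
Read 'a': s1→∅, s7→∅, s8→{s1, s4}; union {s1, s4}; ε-closure = {s1, s4, s8}.
Read 'a': s1→∅, s4→∅, s8→{s1, s4}; union {s1, s4}; ε-closure = {s1, s4, s8}.
Read 'a': s1→∅, s4→∅, s8→{s1, s4}; union {s1, s4}; ε-closure = {s1, s4, s8}.
Read 'b': s1→{s1, s7}, s4→{s3, s4, s7}, s8→{s7}; union {s1, s3, s4, s7}; ε-closure = {s1, s3, s4, s7, s8}.
Read 'a': s1→∅, s3→{s1}, s4→∅, s7→∅, s8→{s1, s4}; union {s1, s4}; ε-closure = {s1, s4, s8}.
Read 'a': s1→∅, s4→∅, s8→{s1, s4}; union {s1, s4}; ε-closure = {s1, s4, s8}.
No reachable set along the way intersects F.

none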